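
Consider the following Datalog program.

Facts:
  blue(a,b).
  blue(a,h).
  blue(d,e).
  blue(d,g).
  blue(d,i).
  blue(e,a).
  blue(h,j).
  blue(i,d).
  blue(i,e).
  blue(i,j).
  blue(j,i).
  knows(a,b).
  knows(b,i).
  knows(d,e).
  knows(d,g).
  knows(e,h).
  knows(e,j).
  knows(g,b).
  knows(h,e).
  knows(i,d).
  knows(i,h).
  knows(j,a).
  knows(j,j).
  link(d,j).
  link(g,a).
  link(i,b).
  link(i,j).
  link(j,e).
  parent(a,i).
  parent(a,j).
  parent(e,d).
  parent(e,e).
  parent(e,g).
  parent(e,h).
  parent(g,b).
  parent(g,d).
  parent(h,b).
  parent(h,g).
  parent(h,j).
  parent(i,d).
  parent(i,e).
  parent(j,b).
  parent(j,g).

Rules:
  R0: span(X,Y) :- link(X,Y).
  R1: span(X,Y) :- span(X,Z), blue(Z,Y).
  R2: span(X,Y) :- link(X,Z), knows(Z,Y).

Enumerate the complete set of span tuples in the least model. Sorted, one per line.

round 1: derive span(d,j) via R0 from link(d,j)
round 1: derive span(g,a) via R0 from link(g,a)
round 1: derive span(i,b) via R0 from link(i,b)
round 1: derive span(i,j) via R0 from link(i,j)
round 1: derive span(j,e) via R0 from link(j,e)
round 1: derive span(d,a) via R2 from link(d,j), knows(j,a)
round 1: derive span(g,b) via R2 from link(g,a), knows(a,b)
round 1: derive span(i,a) via R2 from link(i,j), knows(j,a)
round 1: derive span(i,i) via R2 from link(i,b), knows(b,i)
round 1: derive span(j,h) via R2 from link(j,e), knows(e,h)
round 1: derive span(j,j) via R2 from link(j,e), knows(e,j)
round 2: derive span(d,b) via R1 from span(d,a), blue(a,b)
round 2: derive span(d,h) via R1 from span(d,a), blue(a,h)
round 2: derive span(d,i) via R1 from span(d,j), blue(j,i)
round 2: derive span(g,h) via R1 from span(g,a), blue(a,h)
round 2: derive span(i,d) via R1 from span(i,i), blue(i,d)
round 2: derive span(i,e) via R1 from span(i,i), blue(i,e)
round 2: derive span(i,h) via R1 from span(i,a), blue(a,h)
round 2: derive span(j,a) via R1 from span(j,e), blue(e,a)
round 2: derive span(j,i) via R1 from span(j,j), blue(j,i)
round 3: derive span(d,d) via R1 from span(d,i), blue(i,d)
round 3: derive span(d,e) via R1 from span(d,i), blue(i,e)
round 3: derive span(g,j) via R1 from span(g,h), blue(h,j)
round 3: derive span(i,g) via R1 from span(i,d), blue(d,g)
round 3: derive span(j,b) via R1 from span(j,a), blue(a,b)
round 3: derive span(j,d) via R1 from span(j,i), blue(i,d)
round 4: derive span(d,g) via R1 from span(d,d), blue(d,g)
round 4: derive span(g,i) via R1 from span(g,j), blue(j,i)
round 4: derive span(j,g) via R1 from span(j,d), blue(d,g)
round 5: derive span(g,d) via R1 from span(g,i), blue(i,d)
round 5: derive span(g,e) via R1 from span(g,i), blue(i,e)
round 6: derive span(g,g) via R1 from span(g,d), blue(d,g)

span(d,a)
span(d,b)
span(d,d)
span(d,e)
span(d,g)
span(d,h)
span(d,i)
span(d,j)
span(g,a)
span(g,b)
span(g,d)
span(g,e)
span(g,g)
span(g,h)
span(g,i)
span(g,j)
span(i,a)
span(i,b)
span(i,d)
span(i,e)
span(i,g)
span(i,h)
span(i,i)
span(i,j)
span(j,a)
span(j,b)
span(j,d)
span(j,e)
span(j,g)
span(j,h)
span(j,i)
span(j,j)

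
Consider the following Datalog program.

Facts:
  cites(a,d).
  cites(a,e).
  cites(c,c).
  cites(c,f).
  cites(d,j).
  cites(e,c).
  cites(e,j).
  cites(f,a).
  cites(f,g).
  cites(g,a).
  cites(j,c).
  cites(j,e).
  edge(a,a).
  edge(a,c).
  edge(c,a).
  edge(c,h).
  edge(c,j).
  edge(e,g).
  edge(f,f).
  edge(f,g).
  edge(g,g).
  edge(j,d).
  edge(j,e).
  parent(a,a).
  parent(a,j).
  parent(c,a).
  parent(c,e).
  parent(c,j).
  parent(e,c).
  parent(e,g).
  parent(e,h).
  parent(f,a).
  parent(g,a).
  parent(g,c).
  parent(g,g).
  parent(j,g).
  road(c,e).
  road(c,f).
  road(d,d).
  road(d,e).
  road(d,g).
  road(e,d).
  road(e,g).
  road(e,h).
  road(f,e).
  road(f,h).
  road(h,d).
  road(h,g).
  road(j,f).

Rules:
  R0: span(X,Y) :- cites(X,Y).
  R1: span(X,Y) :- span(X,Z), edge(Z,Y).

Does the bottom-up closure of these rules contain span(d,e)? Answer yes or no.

yes

round 1: derive span(a,d) via R0 from cites(a,d)
round 1: derive span(a,e) via R0 from cites(a,e)
round 1: derive span(c,c) via R0 from cites(c,c)
round 1: derive span(c,f) via R0 from cites(c,f)
round 1: derive span(d,j) via R0 from cites(d,j)
round 1: derive span(e,c) via R0 from cites(e,c)
round 1: derive span(e,j) via R0 from cites(e,j)
round 1: derive span(f,a) via R0 from cites(f,a)
round 1: derive span(f,g) via R0 from cites(f,g)
round 1: derive span(g,a) via R0 from cites(g,a)
round 1: derive span(j,c) via R0 from cites(j,c)
round 1: derive span(j,e) via R0 from cites(j,e)
round 2: derive span(a,g) via R1 from span(a,e), edge(e,g)
round 2: derive span(c,a) via R1 from span(c,c), edge(c,a)
round 2: derive span(c,g) via R1 from span(c,f), edge(f,g)
round 2: derive span(c,h) via R1 from span(c,c), edge(c,h)
round 2: derive span(c,j) via R1 from span(c,c), edge(c,j)
round 2: derive span(d,d) via R1 from span(d,j), edge(j,d)
round 2: derive span(d,e) via R1 from span(d,j), edge(j,e)
round 2: derive span(e,a) via R1 from span(e,c), edge(c,a)
round 2: derive span(e,d) via R1 from span(e,j), edge(j,d)
round 2: derive span(e,e) via R1 from span(e,j), edge(j,e)
round 2: derive span(e,h) via R1 from span(e,c), edge(c,h)
round 2: derive span(f,c) via R1 from span(f,a), edge(a,c)
round 2: derive span(g,c) via R1 from span(g,a), edge(a,c)
round 2: derive span(j,a) via R1 from span(j,c), edge(c,a)
round 2: derive span(j,g) via R1 from span(j,e), edge(e,g)
round 2: derive span(j,h) via R1 from span(j,c), edge(c,h)
round 2: derive span(j,j) via R1 from span(j,c), edge(c,j)
round 3: derive span(c,d) via R1 from span(c,j), edge(j,d)
round 3: derive span(c,e) via R1 from span(c,j), edge(j,e)
round 3: derive span(d,g) via R1 from span(d,e), edge(e,g)
round 3: derive span(e,g) via R1 from span(e,e), edge(e,g)
round 3: derive span(f,h) via R1 from span(f,c), edge(c,h)
round 3: derive span(f,j) via R1 from span(f,c), edge(c,j)
round 3: derive span(g,h) via R1 from span(g,c), edge(c,h)
round 3: derive span(g,j) via R1 from span(g,c), edge(c,j)
round 3: derive span(j,d) via R1 from span(j,j), edge(j,d)
round 4: derive span(f,d) via R1 from span(f,j), edge(j,d)
round 4: derive span(f,e) via R1 from span(f,j), edge(j,e)
round 4: derive span(g,d) via R1 from span(g,j), edge(j,d)
round 4: derive span(g,e) via R1 from span(g,j), edge(j,e)
round 5: derive span(g,g) via R1 from span(g,e), edge(e,g)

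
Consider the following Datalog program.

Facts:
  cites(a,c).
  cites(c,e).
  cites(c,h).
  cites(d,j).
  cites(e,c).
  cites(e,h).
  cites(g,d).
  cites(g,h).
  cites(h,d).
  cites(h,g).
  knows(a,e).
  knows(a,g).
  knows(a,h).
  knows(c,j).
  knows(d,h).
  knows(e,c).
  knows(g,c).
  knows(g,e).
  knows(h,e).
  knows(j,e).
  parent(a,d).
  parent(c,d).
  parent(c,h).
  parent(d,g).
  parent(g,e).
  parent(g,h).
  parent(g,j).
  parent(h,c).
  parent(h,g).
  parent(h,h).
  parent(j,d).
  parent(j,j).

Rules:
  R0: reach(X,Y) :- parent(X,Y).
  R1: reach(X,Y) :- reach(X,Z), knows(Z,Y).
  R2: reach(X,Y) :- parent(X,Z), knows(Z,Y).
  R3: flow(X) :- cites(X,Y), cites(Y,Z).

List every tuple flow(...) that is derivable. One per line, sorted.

round 1: derive flow(a) via R3 from cites(a,c), cites(c,e)
round 1: derive flow(c) via R3 from cites(c,e), cites(e,c)
round 1: derive flow(e) via R3 from cites(e,c), cites(c,e)
round 1: derive flow(g) via R3 from cites(g,d), cites(d,j)
round 1: derive flow(h) via R3 from cites(h,d), cites(d,j)

flow(a)
flow(c)
flow(e)
flow(g)
flow(h)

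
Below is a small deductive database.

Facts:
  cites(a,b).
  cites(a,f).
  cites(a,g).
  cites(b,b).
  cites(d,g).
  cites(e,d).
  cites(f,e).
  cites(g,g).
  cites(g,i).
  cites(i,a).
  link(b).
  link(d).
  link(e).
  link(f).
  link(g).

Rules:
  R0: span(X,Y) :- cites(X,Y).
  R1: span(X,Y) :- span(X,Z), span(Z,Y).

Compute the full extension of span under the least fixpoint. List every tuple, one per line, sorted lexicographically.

span(a,a)
span(a,b)
span(a,d)
span(a,e)
span(a,f)
span(a,g)
span(a,i)
span(b,b)
span(d,a)
span(d,b)
span(d,d)
span(d,e)
span(d,f)
span(d,g)
span(d,i)
span(e,a)
span(e,b)
span(e,d)
span(e,e)
span(e,f)
span(e,g)
span(e,i)
span(f,a)
span(f,b)
span(f,d)
span(f,e)
span(f,f)
span(f,g)
span(f,i)
span(g,a)
span(g,b)
span(g,d)
span(g,e)
span(g,f)
span(g,g)
span(g,i)
span(i,a)
span(i,b)
span(i,d)
span(i,e)
span(i,f)
span(i,g)
span(i,i)

round 1: derive span(a,b) via R0 from cites(a,b)
round 1: derive span(a,f) via R0 from cites(a,f)
round 1: derive span(a,g) via R0 from cites(a,g)
round 1: derive span(b,b) via R0 from cites(b,b)
round 1: derive span(d,g) via R0 from cites(d,g)
round 1: derive span(e,d) via R0 from cites(e,d)
round 1: derive span(f,e) via R0 from cites(f,e)
round 1: derive span(g,g) via R0 from cites(g,g)
round 1: derive span(g,i) via R0 from cites(g,i)
round 1: derive span(i,a) via R0 from cites(i,a)
round 2: derive span(a,e) via R1 from span(a,f), span(f,e)
round 2: derive span(a,i) via R1 from span(a,g), span(g,i)
round 2: derive span(d,i) via R1 from span(d,g), span(g,i)
round 2: derive span(e,g) via R1 from span(e,d), span(d,g)
round 2: derive span(f,d) via R1 from span(f,e), span(e,d)
round 2: derive span(g,a) via R1 from span(g,i), span(i,a)
round 2: derive span(i,b) via R1 from span(i,a), span(a,b)
round 2: derive span(i,f) via R1 from span(i,a), span(a,f)
round 2: derive span(i,g) via R1 from span(i,a), span(a,g)
round 3: derive span(a,a) via R1 from span(a,g), span(g,a)
round 3: derive span(a,d) via R1 from span(a,e), span(e,d)
round 3: derive span(d,a) via R1 from span(d,g), span(g,a)
round 3: derive span(d,b) via R1 from span(d,i), span(i,b)
round 3: derive span(d,f) via R1 from span(d,i), span(i,f)
round 3: derive span(e,a) via R1 from span(e,g), span(g,a)
round 3: derive span(e,i) via R1 from span(e,d), span(d,i)
round 3: derive span(f,g) via R1 from span(f,d), span(d,g)
round 3: derive span(f,i) via R1 from span(f,d), span(d,i)
round 3: derive span(g,b) via R1 from span(g,a), span(a,b)
round 3: derive span(g,e) via R1 from span(g,a), span(a,e)
round 3: derive span(g,f) via R1 from span(g,a), span(a,f)
round 3: derive span(i,d) via R1 from span(i,f), span(f,d)
round 3: derive span(i,e) via R1 from span(i,a), span(a,e)
round 3: derive span(i,i) via R1 from span(i,a), span(a,i)
round 4: derive span(d,d) via R1 from span(d,a), span(a,d)
round 4: derive span(d,e) via R1 from span(d,a), span(a,e)
round 4: derive span(e,b) via R1 from span(e,a), span(a,b)
round 4: derive span(e,e) via R1 from span(e,a), span(a,e)
round 4: derive span(e,f) via R1 from span(e,a), span(a,f)
round 4: derive span(f,a) via R1 from span(f,d), span(d,a)
round 4: derive span(f,b) via R1 from span(f,d), span(d,b)
round 4: derive span(f,f) via R1 from span(f,d), span(d,f)
round 4: derive span(g,d) via R1 from span(g,a), span(a,d)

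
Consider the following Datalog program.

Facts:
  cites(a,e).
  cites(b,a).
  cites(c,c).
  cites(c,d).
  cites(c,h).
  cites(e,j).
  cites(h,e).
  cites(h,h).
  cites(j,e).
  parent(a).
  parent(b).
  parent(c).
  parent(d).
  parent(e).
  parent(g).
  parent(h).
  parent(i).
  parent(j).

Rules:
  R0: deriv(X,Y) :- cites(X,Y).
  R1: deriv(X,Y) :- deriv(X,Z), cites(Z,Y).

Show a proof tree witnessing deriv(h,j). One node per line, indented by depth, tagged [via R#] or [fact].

round 1: derive deriv(a,e) via R0 from cites(a,e)
round 1: derive deriv(b,a) via R0 from cites(b,a)
round 1: derive deriv(c,c) via R0 from cites(c,c)
round 1: derive deriv(c,d) via R0 from cites(c,d)
round 1: derive deriv(c,h) via R0 from cites(c,h)
round 1: derive deriv(e,j) via R0 from cites(e,j)
round 1: derive deriv(h,e) via R0 from cites(h,e)
round 1: derive deriv(h,h) via R0 from cites(h,h)
round 1: derive deriv(j,e) via R0 from cites(j,e)
round 2: derive deriv(a,j) via R1 from deriv(a,e), cites(e,j)
round 2: derive deriv(b,e) via R1 from deriv(b,a), cites(a,e)
round 2: derive deriv(c,e) via R1 from deriv(c,h), cites(h,e)
round 2: derive deriv(e,e) via R1 from deriv(e,j), cites(j,e)
round 2: derive deriv(h,j) via R1 from deriv(h,e), cites(e,j)
round 2: derive deriv(j,j) via R1 from deriv(j,e), cites(e,j)
round 3: derive deriv(b,j) via R1 from deriv(b,e), cites(e,j)
round 3: derive deriv(c,j) via R1 from deriv(c,e), cites(e,j)

deriv(h,j)  [via R1]
  deriv(h,e)  [via R0]
    cites(h,e)  [fact]
  cites(e,j)  [fact]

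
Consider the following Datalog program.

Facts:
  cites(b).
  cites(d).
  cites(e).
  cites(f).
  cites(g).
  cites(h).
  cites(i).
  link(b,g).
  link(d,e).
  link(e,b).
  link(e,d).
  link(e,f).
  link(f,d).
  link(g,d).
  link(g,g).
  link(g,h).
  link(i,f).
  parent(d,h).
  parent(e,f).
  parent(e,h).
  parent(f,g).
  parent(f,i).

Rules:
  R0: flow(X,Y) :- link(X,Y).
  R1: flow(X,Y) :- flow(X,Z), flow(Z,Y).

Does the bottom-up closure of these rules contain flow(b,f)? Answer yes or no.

yes

round 1: derive flow(b,g) via R0 from link(b,g)
round 1: derive flow(d,e) via R0 from link(d,e)
round 1: derive flow(e,b) via R0 from link(e,b)
round 1: derive flow(e,d) via R0 from link(e,d)
round 1: derive flow(e,f) via R0 from link(e,f)
round 1: derive flow(f,d) via R0 from link(f,d)
round 1: derive flow(g,d) via R0 from link(g,d)
round 1: derive flow(g,g) via R0 from link(g,g)
round 1: derive flow(g,h) via R0 from link(g,h)
round 1: derive flow(i,f) via R0 from link(i,f)
round 2: derive flow(b,d) via R1 from flow(b,g), flow(g,d)
round 2: derive flow(b,h) via R1 from flow(b,g), flow(g,h)
round 2: derive flow(d,b) via R1 from flow(d,e), flow(e,b)
round 2: derive flow(d,d) via R1 from flow(d,e), flow(e,d)
round 2: derive flow(d,f) via R1 from flow(d,e), flow(e,f)
round 2: derive flow(e,e) via R1 from flow(e,d), flow(d,e)
round 2: derive flow(e,g) via R1 from flow(e,b), flow(b,g)
round 2: derive flow(f,e) via R1 from flow(f,d), flow(d,e)
round 2: derive flow(g,e) via R1 from flow(g,d), flow(d,e)
round 2: derive flow(i,d) via R1 from flow(i,f), flow(f,d)
round 3: derive flow(b,b) via R1 from flow(b,d), flow(d,b)
round 3: derive flow(b,e) via R1 from flow(b,d), flow(d,e)
round 3: derive flow(b,f) via R1 from flow(b,d), flow(d,f)
round 3: derive flow(d,g) via R1 from flow(d,b), flow(b,g)
round 3: derive flow(d,h) via R1 from flow(d,b), flow(b,h)
round 3: derive flow(e,h) via R1 from flow(e,b), flow(b,h)
round 3: derive flow(f,b) via R1 from flow(f,d), flow(d,b)
round 3: derive flow(f,f) via R1 from flow(f,d), flow(d,f)
round 3: derive flow(f,g) via R1 from flow(f,e), flow(e,g)
round 3: derive flow(g,b) via R1 from flow(g,d), flow(d,b)
round 3: derive flow(g,f) via R1 from flow(g,d), flow(d,f)
round 3: derive flow(i,b) via R1 from flow(i,d), flow(d,b)
round 3: derive flow(i,e) via R1 from flow(i,d), flow(d,e)
round 4: derive flow(f,h) via R1 from flow(f,b), flow(b,h)
round 4: derive flow(i,g) via R1 from flow(i,b), flow(b,g)
round 4: derive flow(i,h) via R1 from flow(i,b), flow(b,h)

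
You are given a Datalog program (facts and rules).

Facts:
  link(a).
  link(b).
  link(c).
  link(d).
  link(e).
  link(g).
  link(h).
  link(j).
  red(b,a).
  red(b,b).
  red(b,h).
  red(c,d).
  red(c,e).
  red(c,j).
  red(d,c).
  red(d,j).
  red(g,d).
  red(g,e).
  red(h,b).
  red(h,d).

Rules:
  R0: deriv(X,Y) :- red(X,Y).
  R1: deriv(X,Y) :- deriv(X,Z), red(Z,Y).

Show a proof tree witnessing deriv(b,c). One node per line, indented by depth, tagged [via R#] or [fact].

round 1: derive deriv(b,a) via R0 from red(b,a)
round 1: derive deriv(b,b) via R0 from red(b,b)
round 1: derive deriv(b,h) via R0 from red(b,h)
round 1: derive deriv(c,d) via R0 from red(c,d)
round 1: derive deriv(c,e) via R0 from red(c,e)
round 1: derive deriv(c,j) via R0 from red(c,j)
round 1: derive deriv(d,c) via R0 from red(d,c)
round 1: derive deriv(d,j) via R0 from red(d,j)
round 1: derive deriv(g,d) via R0 from red(g,d)
round 1: derive deriv(g,e) via R0 from red(g,e)
round 1: derive deriv(h,b) via R0 from red(h,b)
round 1: derive deriv(h,d) via R0 from red(h,d)
round 2: derive deriv(b,d) via R1 from deriv(b,h), red(h,d)
round 2: derive deriv(c,c) via R1 from deriv(c,d), red(d,c)
round 2: derive deriv(d,d) via R1 from deriv(d,c), red(c,d)
round 2: derive deriv(d,e) via R1 from deriv(d,c), red(c,e)
round 2: derive deriv(g,c) via R1 from deriv(g,d), red(d,c)
round 2: derive deriv(g,j) via R1 from deriv(g,d), red(d,j)
round 2: derive deriv(h,a) via R1 from deriv(h,b), red(b,a)
round 2: derive deriv(h,c) via R1 from deriv(h,d), red(d,c)
round 2: derive deriv(h,h) via R1 from deriv(h,b), red(b,h)
round 2: derive deriv(h,j) via R1 from deriv(h,d), red(d,j)
round 3: derive deriv(b,c) via R1 from deriv(b,d), red(d,c)
round 3: derive deriv(b,j) via R1 from deriv(b,d), red(d,j)
round 3: derive deriv(h,e) via R1 from deriv(h,c), red(c,e)
round 4: derive deriv(b,e) via R1 from deriv(b,c), red(c,e)

deriv(b,c)  [via R1]
  deriv(b,d)  [via R1]
    deriv(b,h)  [via R0]
      red(b,h)  [fact]
    red(h,d)  [fact]
  red(d,c)  [fact]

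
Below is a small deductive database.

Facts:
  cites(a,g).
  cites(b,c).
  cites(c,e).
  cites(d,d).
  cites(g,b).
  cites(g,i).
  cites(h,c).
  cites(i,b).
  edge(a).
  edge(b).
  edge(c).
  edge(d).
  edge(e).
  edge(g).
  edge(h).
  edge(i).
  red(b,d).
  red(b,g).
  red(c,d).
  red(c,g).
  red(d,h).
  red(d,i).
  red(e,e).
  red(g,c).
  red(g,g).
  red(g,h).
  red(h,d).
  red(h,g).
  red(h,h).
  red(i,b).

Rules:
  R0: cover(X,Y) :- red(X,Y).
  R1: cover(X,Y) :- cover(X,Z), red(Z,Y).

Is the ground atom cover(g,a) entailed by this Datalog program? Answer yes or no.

round 1: derive cover(b,d) via R0 from red(b,d)
round 1: derive cover(b,g) via R0 from red(b,g)
round 1: derive cover(c,d) via R0 from red(c,d)
round 1: derive cover(c,g) via R0 from red(c,g)
round 1: derive cover(d,h) via R0 from red(d,h)
round 1: derive cover(d,i) via R0 from red(d,i)
round 1: derive cover(e,e) via R0 from red(e,e)
round 1: derive cover(g,c) via R0 from red(g,c)
round 1: derive cover(g,g) via R0 from red(g,g)
round 1: derive cover(g,h) via R0 from red(g,h)
round 1: derive cover(h,d) via R0 from red(h,d)
round 1: derive cover(h,g) via R0 from red(h,g)
round 1: derive cover(h,h) via R0 from red(h,h)
round 1: derive cover(i,b) via R0 from red(i,b)
round 2: derive cover(b,c) via R1 from cover(b,g), red(g,c)
round 2: derive cover(b,h) via R1 from cover(b,d), red(d,h)
round 2: derive cover(b,i) via R1 from cover(b,d), red(d,i)
round 2: derive cover(c,c) via R1 from cover(c,g), red(g,c)
round 2: derive cover(c,h) via R1 from cover(c,d), red(d,h)
round 2: derive cover(c,i) via R1 from cover(c,d), red(d,i)
round 2: derive cover(d,b) via R1 from cover(d,i), red(i,b)
round 2: derive cover(d,d) via R1 from cover(d,h), red(h,d)
round 2: derive cover(d,g) via R1 from cover(d,h), red(h,g)
round 2: derive cover(g,d) via R1 from cover(g,c), red(c,d)
round 2: derive cover(h,c) via R1 from cover(h,g), red(g,c)
round 2: derive cover(h,i) via R1 from cover(h,d), red(d,i)
round 2: derive cover(i,d) via R1 from cover(i,b), red(b,d)
round 2: derive cover(i,g) via R1 from cover(i,b), red(b,g)
round 3: derive cover(b,b) via R1 from cover(b,i), red(i,b)
round 3: derive cover(c,b) via R1 from cover(c,i), red(i,b)
round 3: derive cover(d,c) via R1 from cover(d,g), red(g,c)
round 3: derive cover(g,i) via R1 from cover(g,d), red(d,i)
round 3: derive cover(h,b) via R1 from cover(h,i), red(i,b)
round 3: derive cover(i,c) via R1 from cover(i,g), red(g,c)
round 3: derive cover(i,h) via R1 from cover(i,d), red(d,h)
round 3: derive cover(i,i) via R1 from cover(i,d), red(d,i)
round 4: derive cover(g,b) via R1 from cover(g,i), red(i,b)

no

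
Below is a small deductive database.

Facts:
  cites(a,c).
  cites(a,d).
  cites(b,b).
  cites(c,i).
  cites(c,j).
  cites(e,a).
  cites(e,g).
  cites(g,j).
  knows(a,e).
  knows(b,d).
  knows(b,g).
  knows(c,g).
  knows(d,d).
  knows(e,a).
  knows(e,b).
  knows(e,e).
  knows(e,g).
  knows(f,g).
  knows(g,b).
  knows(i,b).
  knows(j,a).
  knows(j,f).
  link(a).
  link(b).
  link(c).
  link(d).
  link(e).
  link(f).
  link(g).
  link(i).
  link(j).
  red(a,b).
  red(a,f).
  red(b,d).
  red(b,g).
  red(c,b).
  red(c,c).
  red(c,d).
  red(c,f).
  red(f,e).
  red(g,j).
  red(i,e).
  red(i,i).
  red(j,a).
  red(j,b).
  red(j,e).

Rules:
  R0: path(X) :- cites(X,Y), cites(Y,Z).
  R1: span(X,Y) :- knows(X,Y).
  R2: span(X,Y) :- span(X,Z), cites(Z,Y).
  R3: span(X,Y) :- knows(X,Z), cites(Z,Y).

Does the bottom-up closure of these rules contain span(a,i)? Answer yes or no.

round 1: derive span(a,e) via R1 from knows(a,e)
round 1: derive span(b,d) via R1 from knows(b,d)
round 1: derive span(b,g) via R1 from knows(b,g)
round 1: derive span(c,g) via R1 from knows(c,g)
round 1: derive span(d,d) via R1 from knows(d,d)
round 1: derive span(e,a) via R1 from knows(e,a)
round 1: derive span(e,b) via R1 from knows(e,b)
round 1: derive span(e,e) via R1 from knows(e,e)
round 1: derive span(e,g) via R1 from knows(e,g)
round 1: derive span(f,g) via R1 from knows(f,g)
round 1: derive span(g,b) via R1 from knows(g,b)
round 1: derive span(i,b) via R1 from knows(i,b)
round 1: derive span(j,a) via R1 from knows(j,a)
round 1: derive span(j,f) via R1 from knows(j,f)
round 1: derive span(a,a) via R3 from knows(a,e), cites(e,a)
round 1: derive span(a,g) via R3 from knows(a,e), cites(e,g)
round 1: derive span(b,j) via R3 from knows(b,g), cites(g,j)
round 1: derive span(c,j) via R3 from knows(c,g), cites(g,j)
round 1: derive span(e,c) via R3 from knows(e,a), cites(a,c)
round 1: derive span(e,d) via R3 from knows(e,a), cites(a,d)
round 1: derive span(e,j) via R3 from knows(e,g), cites(g,j)
round 1: derive span(f,j) via R3 from knows(f,g), cites(g,j)
round 1: derive span(j,c) via R3 from knows(j,a), cites(a,c)
round 1: derive span(j,d) via R3 from knows(j,a), cites(a,d)
round 2: derive span(a,c) via R2 from span(a,a), cites(a,c)
round 2: derive span(a,d) via R2 from span(a,a), cites(a,d)
round 2: derive span(a,j) via R2 from span(a,g), cites(g,j)
round 2: derive span(e,i) via R2 from span(e,c), cites(c,i)
round 2: derive span(j,i) via R2 from span(j,c), cites(c,i)
round 2: derive span(j,j) via R2 from span(j,c), cites(c,j)
round 3: derive span(a,i) via R2 from span(a,c), cites(c,i)

yes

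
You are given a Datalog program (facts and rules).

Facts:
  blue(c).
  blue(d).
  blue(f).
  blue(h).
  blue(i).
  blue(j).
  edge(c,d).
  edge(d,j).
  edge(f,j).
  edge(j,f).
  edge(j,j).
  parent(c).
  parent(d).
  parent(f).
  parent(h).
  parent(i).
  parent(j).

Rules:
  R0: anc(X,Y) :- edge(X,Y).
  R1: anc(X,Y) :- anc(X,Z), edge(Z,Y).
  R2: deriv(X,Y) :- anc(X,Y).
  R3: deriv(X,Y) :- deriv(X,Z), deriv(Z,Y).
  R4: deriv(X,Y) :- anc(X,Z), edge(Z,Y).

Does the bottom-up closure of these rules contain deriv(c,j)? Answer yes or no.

round 1: derive anc(c,d) via R0 from edge(c,d)
round 1: derive anc(d,j) via R0 from edge(d,j)
round 1: derive anc(f,j) via R0 from edge(f,j)
round 1: derive anc(j,f) via R0 from edge(j,f)
round 1: derive anc(j,j) via R0 from edge(j,j)
round 2: derive anc(c,j) via R1 from anc(c,d), edge(d,j)
round 2: derive anc(d,f) via R1 from anc(d,j), edge(j,f)
round 2: derive anc(f,f) via R1 from anc(f,j), edge(j,f)
round 2: derive deriv(c,d) via R2 from anc(c,d)
round 2: derive deriv(d,j) via R2 from anc(d,j)
round 2: derive deriv(f,j) via R2 from anc(f,j)
round 2: derive deriv(j,f) via R2 from anc(j,f)
round 2: derive deriv(j,j) via R2 from anc(j,j)
round 2: derive deriv(c,j) via R4 from anc(c,d), edge(d,j)
round 2: derive deriv(d,f) via R4 from anc(d,j), edge(j,f)
round 2: derive deriv(f,f) via R4 from anc(f,j), edge(j,f)
round 3: derive anc(c,f) via R1 from anc(c,j), edge(j,f)
round 3: derive deriv(c,f) via R3 from deriv(c,d), deriv(d,f)

yes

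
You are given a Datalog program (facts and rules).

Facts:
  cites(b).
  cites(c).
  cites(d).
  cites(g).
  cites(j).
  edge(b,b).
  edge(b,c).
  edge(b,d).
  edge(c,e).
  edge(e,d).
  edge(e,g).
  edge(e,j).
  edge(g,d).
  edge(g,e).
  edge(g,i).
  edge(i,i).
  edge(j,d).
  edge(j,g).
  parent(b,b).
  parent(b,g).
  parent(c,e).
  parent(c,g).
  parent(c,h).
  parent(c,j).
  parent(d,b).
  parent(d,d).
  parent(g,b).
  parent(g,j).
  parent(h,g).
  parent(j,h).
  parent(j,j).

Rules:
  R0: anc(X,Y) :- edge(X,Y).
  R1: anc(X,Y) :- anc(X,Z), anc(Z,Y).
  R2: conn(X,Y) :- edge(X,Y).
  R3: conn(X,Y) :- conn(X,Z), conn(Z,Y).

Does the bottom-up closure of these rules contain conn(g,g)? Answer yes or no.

round 1: derive conn(b,b) via R2 from edge(b,b)
round 1: derive conn(b,c) via R2 from edge(b,c)
round 1: derive conn(b,d) via R2 from edge(b,d)
round 1: derive conn(c,e) via R2 from edge(c,e)
round 1: derive conn(e,d) via R2 from edge(e,d)
round 1: derive conn(e,g) via R2 from edge(e,g)
round 1: derive conn(e,j) via R2 from edge(e,j)
round 1: derive conn(g,d) via R2 from edge(g,d)
round 1: derive conn(g,e) via R2 from edge(g,e)
round 1: derive conn(g,i) via R2 from edge(g,i)
round 1: derive conn(i,i) via R2 from edge(i,i)
round 1: derive conn(j,d) via R2 from edge(j,d)
round 1: derive conn(j,g) via R2 from edge(j,g)
round 2: derive conn(b,e) via R3 from conn(b,c), conn(c,e)
round 2: derive conn(c,d) via R3 from conn(c,e), conn(e,d)
round 2: derive conn(c,g) via R3 from conn(c,e), conn(e,g)
round 2: derive conn(c,j) via R3 from conn(c,e), conn(e,j)
round 2: derive conn(e,e) via R3 from conn(e,g), conn(g,e)
round 2: derive conn(e,i) via R3 from conn(e,g), conn(g,i)
round 2: derive conn(g,g) via R3 from conn(g,e), conn(e,g)
round 2: derive conn(g,j) via R3 from conn(g,e), conn(e,j)
round 2: derive conn(j,e) via R3 from conn(j,g), conn(g,e)
round 2: derive conn(j,i) via R3 from conn(j,g), conn(g,i)
round 3: derive conn(b,g) via R3 from conn(b,c), conn(c,g)
round 3: derive conn(b,i) via R3 from conn(b,e), conn(e,i)
round 3: derive conn(b,j) via R3 from conn(b,c), conn(c,j)
round 3: derive conn(c,i) via R3 from conn(c,e), conn(e,i)
round 3: derive conn(j,j) via R3 from conn(j,e), conn(e,j)

yes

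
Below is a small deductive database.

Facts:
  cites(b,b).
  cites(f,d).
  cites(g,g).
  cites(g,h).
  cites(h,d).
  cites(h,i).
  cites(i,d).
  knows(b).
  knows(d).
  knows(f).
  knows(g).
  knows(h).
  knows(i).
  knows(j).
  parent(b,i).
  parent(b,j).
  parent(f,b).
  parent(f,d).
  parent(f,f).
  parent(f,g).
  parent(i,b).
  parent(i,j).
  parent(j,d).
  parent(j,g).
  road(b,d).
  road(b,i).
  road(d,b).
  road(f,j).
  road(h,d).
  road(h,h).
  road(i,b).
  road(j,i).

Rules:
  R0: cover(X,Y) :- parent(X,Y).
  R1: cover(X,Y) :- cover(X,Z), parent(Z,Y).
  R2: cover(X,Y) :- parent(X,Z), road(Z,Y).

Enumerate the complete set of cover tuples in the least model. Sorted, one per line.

cover(b,b)
cover(b,d)
cover(b,g)
cover(b,i)
cover(b,j)
cover(f,b)
cover(f,d)
cover(f,f)
cover(f,g)
cover(f,i)
cover(f,j)
cover(i,b)
cover(i,d)
cover(i,g)
cover(i,i)
cover(i,j)
cover(j,b)
cover(j,d)
cover(j,g)
cover(j,i)
cover(j,j)

round 1: derive cover(b,i) via R0 from parent(b,i)
round 1: derive cover(b,j) via R0 from parent(b,j)
round 1: derive cover(f,b) via R0 from parent(f,b)
round 1: derive cover(f,d) via R0 from parent(f,d)
round 1: derive cover(f,f) via R0 from parent(f,f)
round 1: derive cover(f,g) via R0 from parent(f,g)
round 1: derive cover(i,b) via R0 from parent(i,b)
round 1: derive cover(i,j) via R0 from parent(i,j)
round 1: derive cover(j,d) via R0 from parent(j,d)
round 1: derive cover(j,g) via R0 from parent(j,g)
round 1: derive cover(b,b) via R2 from parent(b,i), road(i,b)
round 1: derive cover(f,i) via R2 from parent(f,b), road(b,i)
round 1: derive cover(f,j) via R2 from parent(f,f), road(f,j)
round 1: derive cover(i,d) via R2 from parent(i,b), road(b,d)
round 1: derive cover(i,i) via R2 from parent(i,b), road(b,i)
round 1: derive cover(j,b) via R2 from parent(j,d), road(d,b)
round 2: derive cover(b,d) via R1 from cover(b,j), parent(j,d)
round 2: derive cover(b,g) via R1 from cover(b,j), parent(j,g)
round 2: derive cover(i,g) via R1 from cover(i,j), parent(j,g)
round 2: derive cover(j,i) via R1 from cover(j,b), parent(b,i)
round 2: derive cover(j,j) via R1 from cover(j,b), parent(b,j)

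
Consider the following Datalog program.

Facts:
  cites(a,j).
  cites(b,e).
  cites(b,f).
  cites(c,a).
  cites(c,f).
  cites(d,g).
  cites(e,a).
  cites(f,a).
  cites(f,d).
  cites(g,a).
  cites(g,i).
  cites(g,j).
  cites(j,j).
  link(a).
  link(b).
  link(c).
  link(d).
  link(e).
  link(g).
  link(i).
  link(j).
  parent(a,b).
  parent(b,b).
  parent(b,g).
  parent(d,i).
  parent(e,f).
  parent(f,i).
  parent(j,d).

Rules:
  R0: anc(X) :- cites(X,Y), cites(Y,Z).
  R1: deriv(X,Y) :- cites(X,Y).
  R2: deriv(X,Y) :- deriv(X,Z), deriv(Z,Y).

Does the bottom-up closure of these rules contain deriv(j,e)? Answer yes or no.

no

round 1: derive deriv(a,j) via R1 from cites(a,j)
round 1: derive deriv(b,e) via R1 from cites(b,e)
round 1: derive deriv(b,f) via R1 from cites(b,f)
round 1: derive deriv(c,a) via R1 from cites(c,a)
round 1: derive deriv(c,f) via R1 from cites(c,f)
round 1: derive deriv(d,g) via R1 from cites(d,g)
round 1: derive deriv(e,a) via R1 from cites(e,a)
round 1: derive deriv(f,a) via R1 from cites(f,a)
round 1: derive deriv(f,d) via R1 from cites(f,d)
round 1: derive deriv(g,a) via R1 from cites(g,a)
round 1: derive deriv(g,i) via R1 from cites(g,i)
round 1: derive deriv(g,j) via R1 from cites(g,j)
round 1: derive deriv(j,j) via R1 from cites(j,j)
round 2: derive deriv(b,a) via R2 from deriv(b,e), deriv(e,a)
round 2: derive deriv(b,d) via R2 from deriv(b,f), deriv(f,d)
round 2: derive deriv(c,d) via R2 from deriv(c,f), deriv(f,d)
round 2: derive deriv(c,j) via R2 from deriv(c,a), deriv(a,j)
round 2: derive deriv(d,a) via R2 from deriv(d,g), deriv(g,a)
round 2: derive deriv(d,i) via R2 from deriv(d,g), deriv(g,i)
round 2: derive deriv(d,j) via R2 from deriv(d,g), deriv(g,j)
round 2: derive deriv(e,j) via R2 from deriv(e,a), deriv(a,j)
round 2: derive deriv(f,g) via R2 from deriv(f,d), deriv(d,g)
round 2: derive deriv(f,j) via R2 from deriv(f,a), deriv(a,j)
round 3: derive deriv(b,g) via R2 from deriv(b,d), deriv(d,g)
round 3: derive deriv(b,i) via R2 from deriv(b,d), deriv(d,i)
round 3: derive deriv(b,j) via R2 from deriv(b,a), deriv(a,j)
round 3: derive deriv(c,g) via R2 from deriv(c,d), deriv(d,g)
round 3: derive deriv(c,i) via R2 from deriv(c,d), deriv(d,i)
round 3: derive deriv(f,i) via R2 from deriv(f,d), deriv(d,i)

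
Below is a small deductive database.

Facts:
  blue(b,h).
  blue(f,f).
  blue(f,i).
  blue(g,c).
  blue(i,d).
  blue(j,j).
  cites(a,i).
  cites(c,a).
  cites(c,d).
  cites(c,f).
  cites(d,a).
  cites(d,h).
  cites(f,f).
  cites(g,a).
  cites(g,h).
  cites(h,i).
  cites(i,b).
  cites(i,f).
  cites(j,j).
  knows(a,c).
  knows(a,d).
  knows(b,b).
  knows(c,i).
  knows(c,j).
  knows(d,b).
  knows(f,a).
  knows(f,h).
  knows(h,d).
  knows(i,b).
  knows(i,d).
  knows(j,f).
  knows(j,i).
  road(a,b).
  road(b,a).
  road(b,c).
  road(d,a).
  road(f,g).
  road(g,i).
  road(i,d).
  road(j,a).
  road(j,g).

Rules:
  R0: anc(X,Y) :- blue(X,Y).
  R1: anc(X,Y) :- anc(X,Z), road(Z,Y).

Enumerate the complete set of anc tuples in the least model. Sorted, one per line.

round 1: derive anc(b,h) via R0 from blue(b,h)
round 1: derive anc(f,f) via R0 from blue(f,f)
round 1: derive anc(f,i) via R0 from blue(f,i)
round 1: derive anc(g,c) via R0 from blue(g,c)
round 1: derive anc(i,d) via R0 from blue(i,d)
round 1: derive anc(j,j) via R0 from blue(j,j)
round 2: derive anc(f,d) via R1 from anc(f,i), road(i,d)
round 2: derive anc(f,g) via R1 from anc(f,f), road(f,g)
round 2: derive anc(i,a) via R1 from anc(i,d), road(d,a)
round 2: derive anc(j,a) via R1 from anc(j,j), road(j,a)
round 2: derive anc(j,g) via R1 from anc(j,j), road(j,g)
round 3: derive anc(f,a) via R1 from anc(f,d), road(d,a)
round 3: derive anc(i,b) via R1 from anc(i,a), road(a,b)
round 3: derive anc(j,b) via R1 from anc(j,a), road(a,b)
round 3: derive anc(j,i) via R1 from anc(j,g), road(g,i)
round 4: derive anc(f,b) via R1 from anc(f,a), road(a,b)
round 4: derive anc(i,c) via R1 from anc(i,b), road(b,c)
round 4: derive anc(j,c) via R1 from anc(j,b), road(b,c)
round 4: derive anc(j,d) via R1 from anc(j,i), road(i,d)
round 5: derive anc(f,c) via R1 from anc(f,b), road(b,c)

anc(b,h)
anc(f,a)
anc(f,b)
anc(f,c)
anc(f,d)
anc(f,f)
anc(f,g)
anc(f,i)
anc(g,c)
anc(i,a)
anc(i,b)
anc(i,c)
anc(i,d)
anc(j,a)
anc(j,b)
anc(j,c)
anc(j,d)
anc(j,g)
anc(j,i)
anc(j,j)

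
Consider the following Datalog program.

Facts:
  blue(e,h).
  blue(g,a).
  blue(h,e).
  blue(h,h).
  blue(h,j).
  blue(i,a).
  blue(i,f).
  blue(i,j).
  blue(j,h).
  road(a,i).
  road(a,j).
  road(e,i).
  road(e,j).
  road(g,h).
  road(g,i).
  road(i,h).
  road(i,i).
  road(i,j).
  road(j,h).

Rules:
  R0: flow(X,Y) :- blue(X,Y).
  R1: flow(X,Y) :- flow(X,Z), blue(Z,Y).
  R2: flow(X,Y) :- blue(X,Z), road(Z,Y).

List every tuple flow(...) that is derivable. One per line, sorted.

round 1: derive flow(e,h) via R0 from blue(e,h)
round 1: derive flow(g,a) via R0 from blue(g,a)
round 1: derive flow(h,e) via R0 from blue(h,e)
round 1: derive flow(h,h) via R0 from blue(h,h)
round 1: derive flow(h,j) via R0 from blue(h,j)
round 1: derive flow(i,a) via R0 from blue(i,a)
round 1: derive flow(i,f) via R0 from blue(i,f)
round 1: derive flow(i,j) via R0 from blue(i,j)
round 1: derive flow(j,h) via R0 from blue(j,h)
round 1: derive flow(g,i) via R2 from blue(g,a), road(a,i)
round 1: derive flow(g,j) via R2 from blue(g,a), road(a,j)
round 1: derive flow(h,i) via R2 from blue(h,e), road(e,i)
round 1: derive flow(i,h) via R2 from blue(i,j), road(j,h)
round 1: derive flow(i,i) via R2 from blue(i,a), road(a,i)
round 2: derive flow(e,e) via R1 from flow(e,h), blue(h,e)
round 2: derive flow(e,j) via R1 from flow(e,h), blue(h,j)
round 2: derive flow(g,f) via R1 from flow(g,i), blue(i,f)
round 2: derive flow(g,h) via R1 from flow(g,j), blue(j,h)
round 2: derive flow(h,a) via R1 from flow(h,i), blue(i,a)
round 2: derive flow(h,f) via R1 from flow(h,i), blue(i,f)
round 2: derive flow(i,e) via R1 from flow(i,h), blue(h,e)
round 2: derive flow(j,e) via R1 from flow(j,h), blue(h,e)
round 2: derive flow(j,j) via R1 from flow(j,h), blue(h,j)
round 3: derive flow(g,e) via R1 from flow(g,h), blue(h,e)

flow(e,e)
flow(e,h)
flow(e,j)
flow(g,a)
flow(g,e)
flow(g,f)
flow(g,h)
flow(g,i)
flow(g,j)
flow(h,a)
flow(h,e)
flow(h,f)
flow(h,h)
flow(h,i)
flow(h,j)
flow(i,a)
flow(i,e)
flow(i,f)
flow(i,h)
flow(i,i)
flow(i,j)
flow(j,e)
flow(j,h)
flow(j,j)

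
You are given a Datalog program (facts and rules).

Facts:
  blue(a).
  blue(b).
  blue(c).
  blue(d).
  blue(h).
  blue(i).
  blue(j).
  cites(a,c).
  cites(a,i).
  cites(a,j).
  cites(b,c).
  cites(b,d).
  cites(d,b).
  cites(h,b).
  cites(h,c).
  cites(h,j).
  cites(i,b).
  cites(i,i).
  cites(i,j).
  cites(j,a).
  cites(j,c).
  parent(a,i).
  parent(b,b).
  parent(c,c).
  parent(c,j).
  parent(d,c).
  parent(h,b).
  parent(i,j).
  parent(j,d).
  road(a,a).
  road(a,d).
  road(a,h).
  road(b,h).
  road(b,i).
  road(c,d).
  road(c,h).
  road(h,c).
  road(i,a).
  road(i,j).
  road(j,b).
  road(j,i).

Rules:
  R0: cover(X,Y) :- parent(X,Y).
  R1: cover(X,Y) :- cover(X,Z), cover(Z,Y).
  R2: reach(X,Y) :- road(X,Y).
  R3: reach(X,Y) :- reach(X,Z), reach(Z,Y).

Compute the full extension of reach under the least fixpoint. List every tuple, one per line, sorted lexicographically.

round 1: derive reach(a,a) via R2 from road(a,a)
round 1: derive reach(a,d) via R2 from road(a,d)
round 1: derive reach(a,h) via R2 from road(a,h)
round 1: derive reach(b,h) via R2 from road(b,h)
round 1: derive reach(b,i) via R2 from road(b,i)
round 1: derive reach(c,d) via R2 from road(c,d)
round 1: derive reach(c,h) via R2 from road(c,h)
round 1: derive reach(h,c) via R2 from road(h,c)
round 1: derive reach(i,a) via R2 from road(i,a)
round 1: derive reach(i,j) via R2 from road(i,j)
round 1: derive reach(j,b) via R2 from road(j,b)
round 1: derive reach(j,i) via R2 from road(j,i)
round 2: derive reach(a,c) via R3 from reach(a,h), reach(h,c)
round 2: derive reach(b,a) via R3 from reach(b,i), reach(i,a)
round 2: derive reach(b,c) via R3 from reach(b,h), reach(h,c)
round 2: derive reach(b,j) via R3 from reach(b,i), reach(i,j)
round 2: derive reach(c,c) via R3 from reach(c,h), reach(h,c)
round 2: derive reach(h,d) via R3 from reach(h,c), reach(c,d)
round 2: derive reach(h,h) via R3 from reach(h,c), reach(c,h)
round 2: derive reach(i,b) via R3 from reach(i,j), reach(j,b)
round 2: derive reach(i,d) via R3 from reach(i,a), reach(a,d)
round 2: derive reach(i,h) via R3 from reach(i,a), reach(a,h)
round 2: derive reach(i,i) via R3 from reach(i,j), reach(j,i)
round 2: derive reach(j,a) via R3 from reach(j,i), reach(i,a)
round 2: derive reach(j,h) via R3 from reach(j,b), reach(b,h)
round 2: derive reach(j,j) via R3 from reach(j,i), reach(i,j)
round 3: derive reach(b,b) via R3 from reach(b,i), reach(i,b)
round 3: derive reach(b,d) via R3 from reach(b,a), reach(a,d)
round 3: derive reach(i,c) via R3 from reach(i,a), reach(a,c)
round 3: derive reach(j,c) via R3 from reach(j,a), reach(a,c)
round 3: derive reach(j,d) via R3 from reach(j,a), reach(a,d)

reach(a,a)
reach(a,c)
reach(a,d)
reach(a,h)
reach(b,a)
reach(b,b)
reach(b,c)
reach(b,d)
reach(b,h)
reach(b,i)
reach(b,j)
reach(c,c)
reach(c,d)
reach(c,h)
reach(h,c)
reach(h,d)
reach(h,h)
reach(i,a)
reach(i,b)
reach(i,c)
reach(i,d)
reach(i,h)
reach(i,i)
reach(i,j)
reach(j,a)
reach(j,b)
reach(j,c)
reach(j,d)
reach(j,h)
reach(j,i)
reach(j,j)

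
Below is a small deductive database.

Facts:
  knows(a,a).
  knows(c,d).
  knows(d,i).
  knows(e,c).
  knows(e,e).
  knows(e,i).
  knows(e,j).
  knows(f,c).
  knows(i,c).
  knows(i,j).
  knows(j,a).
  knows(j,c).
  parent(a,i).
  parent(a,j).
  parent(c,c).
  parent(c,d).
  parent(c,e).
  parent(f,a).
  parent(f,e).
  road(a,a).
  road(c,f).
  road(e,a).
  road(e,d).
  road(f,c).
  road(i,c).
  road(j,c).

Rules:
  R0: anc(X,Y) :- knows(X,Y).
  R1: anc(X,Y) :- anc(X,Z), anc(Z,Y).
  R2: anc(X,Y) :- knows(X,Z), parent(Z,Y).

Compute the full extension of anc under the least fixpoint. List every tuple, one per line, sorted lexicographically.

round 1: derive anc(a,a) via R0 from knows(a,a)
round 1: derive anc(c,d) via R0 from knows(c,d)
round 1: derive anc(d,i) via R0 from knows(d,i)
round 1: derive anc(e,c) via R0 from knows(e,c)
round 1: derive anc(e,e) via R0 from knows(e,e)
round 1: derive anc(e,i) via R0 from knows(e,i)
round 1: derive anc(e,j) via R0 from knows(e,j)
round 1: derive anc(f,c) via R0 from knows(f,c)
round 1: derive anc(i,c) via R0 from knows(i,c)
round 1: derive anc(i,j) via R0 from knows(i,j)
round 1: derive anc(j,a) via R0 from knows(j,a)
round 1: derive anc(j,c) via R0 from knows(j,c)
round 1: derive anc(a,i) via R2 from knows(a,a), parent(a,i)
round 1: derive anc(a,j) via R2 from knows(a,a), parent(a,j)
round 1: derive anc(e,d) via R2 from knows(e,c), parent(c,d)
round 1: derive anc(f,d) via R2 from knows(f,c), parent(c,d)
round 1: derive anc(f,e) via R2 from knows(f,c), parent(c,e)
round 1: derive anc(i,d) via R2 from knows(i,c), parent(c,d)
round 1: derive anc(i,e) via R2 from knows(i,c), parent(c,e)
round 1: derive anc(j,d) via R2 from knows(j,c), parent(c,d)
round 1: derive anc(j,e) via R2 from knows(j,c), parent(c,e)
round 1: derive anc(j,i) via R2 from knows(j,a), parent(a,i)
round 1: derive anc(j,j) via R2 from knows(j,a), parent(a,j)
round 2: derive anc(a,c) via R1 from anc(a,i), anc(i,c)
round 2: derive anc(a,d) via R1 from anc(a,i), anc(i,d)
round 2: derive anc(a,e) via R1 from anc(a,i), anc(i,e)
round 2: derive anc(c,i) via R1 from anc(c,d), anc(d,i)
round 2: derive anc(d,c) via R1 from anc(d,i), anc(i,c)
round 2: derive anc(d,d) via R1 from anc(d,i), anc(i,d)
round 2: derive anc(d,e) via R1 from anc(d,i), anc(i,e)
round 2: derive anc(d,j) via R1 from anc(d,i), anc(i,j)
round 2: derive anc(e,a) via R1 from anc(e,j), anc(j,a)
round 2: derive anc(f,i) via R1 from anc(f,d), anc(d,i)
round 2: derive anc(f,j) via R1 from anc(f,e), anc(e,j)
round 2: derive anc(i,a) via R1 from anc(i,j), anc(j,a)
round 2: derive anc(i,i) via R1 from anc(i,d), anc(d,i)
round 3: derive anc(c,a) via R1 from anc(c,i), anc(i,a)
round 3: derive anc(c,c) via R1 from anc(c,d), anc(d,c)
round 3: derive anc(c,e) via R1 from anc(c,d), anc(d,e)
round 3: derive anc(c,j) via R1 from anc(c,d), anc(d,j)
round 3: derive anc(d,a) via R1 from anc(d,e), anc(e,a)
round 3: derive anc(f,a) via R1 from anc(f,e), anc(e,a)

anc(a,a)
anc(a,c)
anc(a,d)
anc(a,e)
anc(a,i)
anc(a,j)
anc(c,a)
anc(c,c)
anc(c,d)
anc(c,e)
anc(c,i)
anc(c,j)
anc(d,a)
anc(d,c)
anc(d,d)
anc(d,e)
anc(d,i)
anc(d,j)
anc(e,a)
anc(e,c)
anc(e,d)
anc(e,e)
anc(e,i)
anc(e,j)
anc(f,a)
anc(f,c)
anc(f,d)
anc(f,e)
anc(f,i)
anc(f,j)
anc(i,a)
anc(i,c)
anc(i,d)
anc(i,e)
anc(i,i)
anc(i,j)
anc(j,a)
anc(j,c)
anc(j,d)
anc(j,e)
anc(j,i)
anc(j,j)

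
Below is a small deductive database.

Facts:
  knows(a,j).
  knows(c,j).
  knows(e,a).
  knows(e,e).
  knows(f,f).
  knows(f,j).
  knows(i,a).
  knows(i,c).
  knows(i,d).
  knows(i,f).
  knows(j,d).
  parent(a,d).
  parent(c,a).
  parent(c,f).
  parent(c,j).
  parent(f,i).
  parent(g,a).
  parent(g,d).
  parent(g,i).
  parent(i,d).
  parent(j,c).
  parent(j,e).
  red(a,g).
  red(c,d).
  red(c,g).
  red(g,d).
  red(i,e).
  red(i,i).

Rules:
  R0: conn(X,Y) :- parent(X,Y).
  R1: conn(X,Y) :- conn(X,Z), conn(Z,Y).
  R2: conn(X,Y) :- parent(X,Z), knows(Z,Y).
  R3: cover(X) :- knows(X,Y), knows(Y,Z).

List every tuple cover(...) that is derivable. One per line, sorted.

cover(a)
cover(c)
cover(e)
cover(f)
cover(i)

round 1: derive cover(a) via R3 from knows(a,j), knows(j,d)
round 1: derive cover(c) via R3 from knows(c,j), knows(j,d)
round 1: derive cover(e) via R3 from knows(e,a), knows(a,j)
round 1: derive cover(f) via R3 from knows(f,f), knows(f,f)
round 1: derive cover(i) via R3 from knows(i,a), knows(a,j)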